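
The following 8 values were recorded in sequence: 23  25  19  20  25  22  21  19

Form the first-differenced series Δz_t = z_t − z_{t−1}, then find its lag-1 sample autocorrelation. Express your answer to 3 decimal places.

-0.330

First differences Δz: 2, -6, 1, 5, -3, -1, -2
Mean of differences = -0.5714
Numerator Σ(Δz_t−Δz̄)(Δz_{t+1}−Δz̄) = -25.6122
Denominator Σ(Δz_t−Δz̄)² = 77.7143
r_1(Δz) = -25.6122 / 77.7143 = -0.330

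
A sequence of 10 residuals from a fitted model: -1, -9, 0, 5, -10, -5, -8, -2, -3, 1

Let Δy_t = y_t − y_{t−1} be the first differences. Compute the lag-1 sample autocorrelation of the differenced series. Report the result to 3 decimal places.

First differences Δy: -8, 9, 5, -15, 5, -3, 6, -1, 4
Mean of differences = 0.2222
Numerator Σ(Δy_t−Δȳ)(Δy_{t+1}−Δȳ) = -221.3827
Denominator Σ(Δy_t−Δȳ)² = 481.5556
r_1(Δy) = -221.3827 / 481.5556 = -0.460

-0.460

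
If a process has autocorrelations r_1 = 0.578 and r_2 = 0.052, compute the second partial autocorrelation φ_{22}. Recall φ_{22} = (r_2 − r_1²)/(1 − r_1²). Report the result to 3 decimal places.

-0.424

φ_{22} = (r_2 − r_1²) / (1 − r_1²)
r_1² = (0.578)² = 0.334084
Numerator = 0.052 − 0.3341 = -0.2821; denominator = 1 − 0.3341 = 0.6659
φ_{22} = -0.2821 / 0.6659 = -0.424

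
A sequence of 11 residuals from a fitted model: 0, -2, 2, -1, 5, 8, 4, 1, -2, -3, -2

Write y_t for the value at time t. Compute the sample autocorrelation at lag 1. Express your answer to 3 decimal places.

0.515

Mean ȳ = (0 − 2 + 2 − 1 + 5 + 8 + 4 + 1 − 2 − 3 − 2)/11 = 0.9091
Numerator Σ_{t=1}^{10}(y_t−ȳ)(y_{t+1}−ȳ) = 63.2645
Denominator Σ(y_t−ȳ)² = 122.9091
r_1 = 63.2645 / 122.9091 = 0.515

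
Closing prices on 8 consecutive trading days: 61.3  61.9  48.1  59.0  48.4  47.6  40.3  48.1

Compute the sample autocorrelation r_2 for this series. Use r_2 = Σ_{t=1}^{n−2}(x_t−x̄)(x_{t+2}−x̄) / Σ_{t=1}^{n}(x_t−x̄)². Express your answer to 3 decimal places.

Mean x̄ = (61.3 + 61.9 + 48.1 + 59.0 + 48.4 + 47.6 + 40.3 + 48.1)/8 = 51.8375
Numerator Σ_{t=1}^{6}(x_t−x̄)(x_{t+2}−x̄) = 74.7009
Denominator Σ(x_t−x̄)² = 432.9188
r_2 = 74.7009 / 432.9188 = 0.173

0.173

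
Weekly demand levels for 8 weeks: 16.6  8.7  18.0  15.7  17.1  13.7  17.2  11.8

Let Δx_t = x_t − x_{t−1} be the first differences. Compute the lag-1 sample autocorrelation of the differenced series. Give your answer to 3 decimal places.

First differences Δx: -7.9, 9.3, -2.3, 1.4, -3.4, 3.5, -5.4
Mean of differences = -0.6857
Numerator Σ(Δx_t−Δx̄)(Δx_{t+1}−Δx̄) = -128.2816
Denominator Σ(Δx_t−Δx̄)² = 205.8286
r_1(Δx) = -128.2816 / 205.8286 = -0.623

-0.623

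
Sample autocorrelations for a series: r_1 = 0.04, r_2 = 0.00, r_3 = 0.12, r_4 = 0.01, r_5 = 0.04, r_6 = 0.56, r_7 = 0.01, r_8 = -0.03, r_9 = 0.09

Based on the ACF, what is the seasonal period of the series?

6

The largest autocorrelation is r_6 = 0.56; the remaining lags stay at or below 0.12.
The dominant spike at lag 6 indicates a seasonal period of 6.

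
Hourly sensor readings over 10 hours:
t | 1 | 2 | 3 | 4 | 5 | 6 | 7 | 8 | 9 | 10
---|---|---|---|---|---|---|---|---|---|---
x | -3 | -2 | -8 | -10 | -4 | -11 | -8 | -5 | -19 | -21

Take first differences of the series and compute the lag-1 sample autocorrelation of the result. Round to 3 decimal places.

First differences Δx: 1, -6, -2, 6, -7, 3, 3, -14, -2
Mean of differences = -2.0000
Numerator Σ(Δx_t−Δx̄)(Δx_{t+1}−Δx̄) = -112.0000
Denominator Σ(Δx_t−Δx̄)² = 308.0000
r_1(Δx) = -112.0000 / 308.0000 = -0.364

-0.364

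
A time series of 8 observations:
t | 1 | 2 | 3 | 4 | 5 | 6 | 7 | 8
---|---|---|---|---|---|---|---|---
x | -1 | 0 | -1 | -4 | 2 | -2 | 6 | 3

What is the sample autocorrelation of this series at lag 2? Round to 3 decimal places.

0.209

Mean x̄ = (-1 + 0 − 1 − 4 + 2 − 2 + 6 + 3)/8 = 0.3750
Deviations from mean: -1.3750, -0.3750, -1.3750, -4.3750, 1.6250, -2.3750, 5.6250, 2.6250
Σ(x_t−x̄)(x_{t+2}−x̄) = (1.8906) + (1.6406) + (-2.2344) + (10.3906) + (9.1406) + (-6.2344) = 14.5938
Denominator Σ(x_t−x̄)² = 69.8750
r_2 = 14.5938 / 69.8750 = 0.209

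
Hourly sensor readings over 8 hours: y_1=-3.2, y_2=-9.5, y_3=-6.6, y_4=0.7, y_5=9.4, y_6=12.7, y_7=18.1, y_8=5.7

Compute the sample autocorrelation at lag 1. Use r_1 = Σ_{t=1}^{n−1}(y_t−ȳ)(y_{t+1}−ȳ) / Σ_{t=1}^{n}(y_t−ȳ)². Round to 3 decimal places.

0.682

Mean ȳ = (-3.2 − 9.5 − 6.6 + 0.7 + 9.4 + 12.7 + 18.1 + 5.7)/8 = 3.4125
Deviations from mean: -6.6125, -12.9125, -10.0125, -2.7125, 5.9875, 9.2875, 14.6875, 2.2875
Numerator Σ_{t=1}^{7}(y_t−ȳ)(y_{t+1}−ȳ) = 451.2048
Denominator Σ(y_t−ȳ)² = 661.1288
r_1 = 451.2048 / 661.1288 = 0.682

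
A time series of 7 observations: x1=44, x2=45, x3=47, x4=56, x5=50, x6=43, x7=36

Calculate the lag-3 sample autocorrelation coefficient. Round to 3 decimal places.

Mean x̄ = (44 + 45 + 47 + 56 + 50 + 43 + 36)/7 = 45.8571
Deviations from mean: -1.8571, -0.8571, 1.1429, 10.1429, 4.1429, -2.8571, -9.8571
Σ(x_t−x̄)(x_{t+3}−x̄) = (-18.8367) + (-3.5510) + (-3.2653) + (-99.9796) = -125.6327
Denominator Σ(x_t−x̄)² = 230.8571
r_3 = -125.6327 / 230.8571 = -0.544

-0.544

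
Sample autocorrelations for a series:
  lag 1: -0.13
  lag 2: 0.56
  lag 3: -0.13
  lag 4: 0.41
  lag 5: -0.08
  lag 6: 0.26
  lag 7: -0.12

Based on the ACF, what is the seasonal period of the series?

2

The largest autocorrelation is r_2 = 0.56, with weaker echoes at lags 4 (0.41) and 6 (0.26); the remaining lags stay at or below -0.08.
The dominant spike at lag 2 indicates a seasonal period of 2.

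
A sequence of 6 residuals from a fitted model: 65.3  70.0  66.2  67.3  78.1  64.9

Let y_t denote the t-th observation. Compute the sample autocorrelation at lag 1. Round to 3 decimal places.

Mean ȳ = (65.3 + 70.0 + 66.2 + 67.3 + 78.1 + 64.9)/6 = 68.6333
Deviations from mean: -3.3333, 1.3667, -2.4333, -1.3333, 9.4667, -3.7333
Numerator Σ_{t=1}^{5}(y_t−ȳ)(y_{t+1}−ȳ) = -52.6011
Denominator Σ(y_t−ȳ)² = 124.2333
r_1 = -52.6011 / 124.2333 = -0.423

-0.423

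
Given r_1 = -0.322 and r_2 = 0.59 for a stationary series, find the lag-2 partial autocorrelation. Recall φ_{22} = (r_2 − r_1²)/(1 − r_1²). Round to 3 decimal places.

φ_{22} = (r_2 − r_1²) / (1 − r_1²)
r_1² = (-0.322)² = 0.103684
Numerator = 0.59 − 0.1037 = 0.4863; denominator = 1 − 0.1037 = 0.8963
φ_{22} = 0.4863 / 0.8963 = 0.543

0.543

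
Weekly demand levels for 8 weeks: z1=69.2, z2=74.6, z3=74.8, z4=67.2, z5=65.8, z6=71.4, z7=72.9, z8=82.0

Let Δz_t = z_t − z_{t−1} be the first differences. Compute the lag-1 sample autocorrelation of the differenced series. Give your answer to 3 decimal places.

First differences Δz: 5.4, 0.2, -7.6, -1.4, 5.6, 1.5, 9.1
Mean of differences = 1.8286
Numerator Σ(Δz_t−Δz̄)(Δz_{t+1}−Δz̄) = 24.1749
Denominator Σ(Δz_t−Δz̄)² = 181.9343
r_1(Δz) = 24.1749 / 181.9343 = 0.133

0.133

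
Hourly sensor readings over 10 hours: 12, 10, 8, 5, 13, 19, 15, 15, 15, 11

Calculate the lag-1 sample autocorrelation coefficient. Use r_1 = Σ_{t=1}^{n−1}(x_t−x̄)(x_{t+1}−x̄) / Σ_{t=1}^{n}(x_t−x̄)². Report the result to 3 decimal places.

0.484

Mean x̄ = (12 + 10 + 8 + 5 + 13 + 19 + 15 + 15 + 15 + 11)/10 = 12.3000
Numerator Σ_{t=1}^{9}(x_t−x̄)(x_{t+1}−x̄) = 70.7100
Denominator Σ(x_t−x̄)² = 146.1000
r_1 = 70.7100 / 146.1000 = 0.484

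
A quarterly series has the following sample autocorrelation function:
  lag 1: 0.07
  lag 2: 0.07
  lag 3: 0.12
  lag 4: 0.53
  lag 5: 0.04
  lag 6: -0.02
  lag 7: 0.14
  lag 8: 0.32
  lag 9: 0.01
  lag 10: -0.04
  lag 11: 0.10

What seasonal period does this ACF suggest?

4

The largest autocorrelation is r_4 = 0.53, with a weaker echo at lag 8 (0.32); the remaining lags stay at or below 0.14.
The dominant spike at lag 4 indicates a seasonal period of 4.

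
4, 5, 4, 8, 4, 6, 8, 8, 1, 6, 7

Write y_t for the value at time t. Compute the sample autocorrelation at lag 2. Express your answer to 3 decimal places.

-0.303

Mean ȳ = (4 + 5 + 4 + 8 + 4 + 6 + 8 + 8 + 1 + 6 + 7)/11 = 5.5455
Numerator Σ_{t=1}^{9}(y_t−ȳ)(y_{t+2}−ȳ) = -14.7769
Denominator Σ(y_t−ȳ)² = 48.7273
r_2 = -14.7769 / 48.7273 = -0.303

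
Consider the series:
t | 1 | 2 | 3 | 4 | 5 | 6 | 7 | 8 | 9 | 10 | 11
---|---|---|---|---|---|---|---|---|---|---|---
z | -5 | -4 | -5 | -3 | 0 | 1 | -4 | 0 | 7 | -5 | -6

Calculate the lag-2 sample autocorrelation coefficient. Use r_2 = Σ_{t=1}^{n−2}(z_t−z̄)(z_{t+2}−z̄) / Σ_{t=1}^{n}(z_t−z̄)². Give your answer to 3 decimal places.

Mean z̄ = (-5 − 4 − 5 − 3 + 0 + 1 − 4 + 0 + 7 − 5 − 6)/11 = -2.1818
Numerator Σ_{t=1}^{9}(z_t−z̄)(z_{t+2}−z̄) = -54.2479
Denominator Σ(z_t−z̄)² = 149.6364
r_2 = -54.2479 / 149.6364 = -0.363

-0.363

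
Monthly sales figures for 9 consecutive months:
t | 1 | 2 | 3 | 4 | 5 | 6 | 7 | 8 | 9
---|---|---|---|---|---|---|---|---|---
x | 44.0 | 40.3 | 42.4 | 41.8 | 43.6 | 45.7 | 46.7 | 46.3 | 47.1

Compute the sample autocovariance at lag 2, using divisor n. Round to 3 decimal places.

1.790

Mean x̄ = (44.0 + 40.3 + 42.4 + 41.8 + 43.6 + 45.7 + 46.7 + 46.3 + 47.1)/9 = 44.2111
Σ_{t=1}^{7}(x_t−x̄)(x_{t+2}−x̄) = 16.1086
γ_2 = 16.1086 / 9 = 1.790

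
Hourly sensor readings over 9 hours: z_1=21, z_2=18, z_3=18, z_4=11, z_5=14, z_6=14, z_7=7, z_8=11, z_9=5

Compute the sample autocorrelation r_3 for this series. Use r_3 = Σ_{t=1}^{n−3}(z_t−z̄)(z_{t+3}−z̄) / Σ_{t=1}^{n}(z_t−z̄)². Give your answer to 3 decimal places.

-0.019

Mean z̄ = (21 + 18 + 18 + 11 + 14 + 14 + 7 + 11 + 5)/9 = 13.2222
Σ(z_t−z̄)(z_{t+3}−z̄) = (-17.2840) + (3.7160) + (3.7160) + (13.8272) + (-1.7284) + (-6.3951) = -4.1481
Denominator Σ(z_t−z̄)² = 223.5556
r_3 = -4.1481 / 223.5556 = -0.019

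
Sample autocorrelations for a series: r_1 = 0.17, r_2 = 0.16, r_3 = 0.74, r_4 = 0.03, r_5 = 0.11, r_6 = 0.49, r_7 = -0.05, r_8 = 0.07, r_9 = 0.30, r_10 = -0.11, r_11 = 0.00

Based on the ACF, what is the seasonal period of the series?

The largest autocorrelation is r_3 = 0.74, with weaker echoes at lags 6 (0.49) and 9 (0.30); the remaining lags stay at or below 0.17.
The dominant spike at lag 3 indicates a seasonal period of 3.

3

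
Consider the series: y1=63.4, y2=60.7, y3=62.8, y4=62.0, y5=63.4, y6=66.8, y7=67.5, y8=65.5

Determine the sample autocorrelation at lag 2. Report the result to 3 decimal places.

0.116

Mean ȳ = (63.4 + 60.7 + 62.8 + 62.0 + 63.4 + 66.8 + 67.5 + 65.5)/8 = 64.0125
Deviations from mean: -0.6125, -3.3125, -1.2125, -2.0125, -0.6125, 2.7875, 3.4875, 1.4875
Σ(y_t−ȳ)(y_{t+2}−ȳ) = (0.7427) + (6.6664) + (0.7427) + (-5.6098) + (-2.1361) + (4.1464) = 4.5522
Denominator Σ(y_t−ȳ)² = 39.3888
r_2 = 4.5522 / 39.3888 = 0.116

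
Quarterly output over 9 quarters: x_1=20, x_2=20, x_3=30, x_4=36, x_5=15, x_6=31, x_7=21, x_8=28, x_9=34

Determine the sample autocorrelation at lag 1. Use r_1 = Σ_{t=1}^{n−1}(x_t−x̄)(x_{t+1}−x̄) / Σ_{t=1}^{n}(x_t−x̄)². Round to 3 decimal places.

-0.309

Mean x̄ = (20 + 20 + 30 + 36 + 15 + 31 + 21 + 28 + 34)/9 = 26.1111
Numerator Σ_{t=1}^{8}(x_t−x̄)(x_{t+1}−x̄) = -131.9012
Denominator Σ(x_t−x̄)² = 426.8889
r_1 = -131.9012 / 426.8889 = -0.309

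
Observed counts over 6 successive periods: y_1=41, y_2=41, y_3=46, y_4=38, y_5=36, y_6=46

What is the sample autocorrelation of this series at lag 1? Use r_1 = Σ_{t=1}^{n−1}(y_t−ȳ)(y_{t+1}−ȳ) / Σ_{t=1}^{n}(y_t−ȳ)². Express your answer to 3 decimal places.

Mean ȳ = (41 + 41 + 46 + 38 + 36 + 46)/6 = 41.3333
Deviations from mean: -0.3333, -0.3333, 4.6667, -3.3333, -5.3333, 4.6667
Σ(y_t−ȳ)(y_{t+1}−ȳ) = (0.1111) + (-1.5556) + (-15.5556) + (17.7778) + (-24.8889) = -24.1111
Denominator Σ(y_t−ȳ)² = 83.3333
r_1 = -24.1111 / 83.3333 = -0.289

-0.289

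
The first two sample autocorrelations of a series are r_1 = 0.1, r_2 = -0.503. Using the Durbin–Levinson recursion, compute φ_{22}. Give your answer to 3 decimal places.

-0.518

φ_{22} = (r_2 − r_1²) / (1 − r_1²)
r_1² = (0.1)² = 0.01
Numerator = -0.503 − 0.0100 = -0.5130; denominator = 1 − 0.0100 = 0.9900
φ_{22} = -0.5130 / 0.9900 = -0.518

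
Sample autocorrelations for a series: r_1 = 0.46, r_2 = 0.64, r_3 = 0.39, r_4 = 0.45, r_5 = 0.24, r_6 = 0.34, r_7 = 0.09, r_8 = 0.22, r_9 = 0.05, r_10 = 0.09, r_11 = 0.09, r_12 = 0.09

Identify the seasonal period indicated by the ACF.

2

The largest autocorrelation is r_2 = 0.64; the remaining lags stay at or below 0.46.
The dominant spike at lag 2 indicates a seasonal period of 2.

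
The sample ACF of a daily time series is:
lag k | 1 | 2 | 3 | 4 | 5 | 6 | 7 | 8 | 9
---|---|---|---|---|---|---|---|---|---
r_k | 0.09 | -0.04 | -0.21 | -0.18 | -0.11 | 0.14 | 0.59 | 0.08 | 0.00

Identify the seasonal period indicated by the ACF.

7

The largest autocorrelation is r_7 = 0.59; the remaining lags stay at or below 0.14.
The dominant spike at lag 7 indicates a seasonal period of 7.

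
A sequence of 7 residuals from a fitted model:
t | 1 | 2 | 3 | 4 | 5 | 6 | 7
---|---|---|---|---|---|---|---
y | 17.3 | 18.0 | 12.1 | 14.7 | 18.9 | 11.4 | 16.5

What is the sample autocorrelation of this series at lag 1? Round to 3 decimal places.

Mean ȳ = (17.3 + 18.0 + 12.1 + 14.7 + 18.9 + 11.4 + 16.5)/7 = 15.5571
Numerator Σ_{t=1}^{6}(y_t−ȳ)(y_{t+1}−ȳ) = -21.9061
Denominator Σ(y_t−ȳ)² = 51.0371
r_1 = -21.9061 / 51.0371 = -0.429

-0.429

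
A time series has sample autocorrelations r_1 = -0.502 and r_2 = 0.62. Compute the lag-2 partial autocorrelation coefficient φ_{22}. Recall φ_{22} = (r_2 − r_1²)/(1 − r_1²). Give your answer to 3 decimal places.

0.492

φ_{22} = (r_2 − r_1²) / (1 − r_1²)
r_1² = (-0.502)² = 0.252004
Numerator = 0.62 − 0.2520 = 0.3680; denominator = 1 − 0.2520 = 0.7480
φ_{22} = 0.3680 / 0.7480 = 0.492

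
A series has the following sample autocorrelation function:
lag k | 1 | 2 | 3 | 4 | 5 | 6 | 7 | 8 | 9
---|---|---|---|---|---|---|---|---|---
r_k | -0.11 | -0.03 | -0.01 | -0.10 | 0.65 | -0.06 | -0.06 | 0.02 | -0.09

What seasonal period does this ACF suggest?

The largest autocorrelation is r_5 = 0.65; the remaining lags stay at or below 0.02.
The dominant spike at lag 5 indicates a seasonal period of 5.

5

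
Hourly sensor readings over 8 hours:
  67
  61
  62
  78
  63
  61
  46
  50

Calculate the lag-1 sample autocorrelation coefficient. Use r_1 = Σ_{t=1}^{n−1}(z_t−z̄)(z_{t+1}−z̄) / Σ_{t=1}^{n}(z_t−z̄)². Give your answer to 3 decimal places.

Mean z̄ = (67 + 61 + 62 + 78 + 63 + 61 + 46 + 50)/8 = 61.0000
Σ(z_t−z̄)(z_{t+1}−z̄) = (0.0000) + (0.0000) + (17.0000) + (34.0000) + (0.0000) + (0.0000) + (165.0000) = 216.0000
Denominator Σ(z_t−z̄)² = 676.0000
r_1 = 216.0000 / 676.0000 = 0.320

0.320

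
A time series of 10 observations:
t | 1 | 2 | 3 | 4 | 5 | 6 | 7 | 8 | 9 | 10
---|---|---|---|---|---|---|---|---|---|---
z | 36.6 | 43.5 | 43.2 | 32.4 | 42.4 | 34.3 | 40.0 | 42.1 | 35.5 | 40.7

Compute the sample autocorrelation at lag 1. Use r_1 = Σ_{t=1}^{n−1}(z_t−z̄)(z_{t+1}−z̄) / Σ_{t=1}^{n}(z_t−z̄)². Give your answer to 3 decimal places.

Mean z̄ = (36.6 + 43.5 + 43.2 + 32.4 + 42.4 + 34.3 + 40.0 + 42.1 + 35.5 + 40.7)/10 = 39.0700
Numerator Σ_{t=1}^{9}(z_t−z̄)(z_{t+1}−z̄) = -76.5429
Denominator Σ(z_t−z̄)² = 146.5610
r_1 = -76.5429 / 146.5610 = -0.522

-0.522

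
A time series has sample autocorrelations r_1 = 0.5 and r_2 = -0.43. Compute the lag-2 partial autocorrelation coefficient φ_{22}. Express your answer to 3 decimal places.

φ_{22} = (r_2 − r_1²) / (1 − r_1²)
r_1² = (0.5)² = 0.25
Numerator = -0.43 − 0.2500 = -0.6800; denominator = 1 − 0.2500 = 0.7500
φ_{22} = -0.6800 / 0.7500 = -0.907

-0.907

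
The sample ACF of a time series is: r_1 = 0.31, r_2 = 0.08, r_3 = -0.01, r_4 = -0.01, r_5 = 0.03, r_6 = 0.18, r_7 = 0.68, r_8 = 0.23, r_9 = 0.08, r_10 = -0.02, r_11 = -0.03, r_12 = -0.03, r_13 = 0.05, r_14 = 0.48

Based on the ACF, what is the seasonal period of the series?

The largest autocorrelation is r_7 = 0.68, with a weaker echo at lag 14 (0.48); the remaining lags stay at or below 0.31. The elevated value at lag 1 (0.31), dropping to 0.08 at lag 2, reflects decaying short-term dependence rather than seasonality.
The dominant spike at lag 7 indicates a seasonal period of 7.

7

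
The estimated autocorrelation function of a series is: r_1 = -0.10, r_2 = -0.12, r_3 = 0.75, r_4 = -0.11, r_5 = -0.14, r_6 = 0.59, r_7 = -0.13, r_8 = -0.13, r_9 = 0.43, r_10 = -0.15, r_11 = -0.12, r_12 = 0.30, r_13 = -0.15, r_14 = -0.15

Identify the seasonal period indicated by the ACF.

The largest autocorrelation is r_3 = 0.75, with weaker echoes at lags 6 (0.59), 9 (0.43) and 12 (0.30); the remaining lags stay at or below -0.10.
The dominant spike at lag 3 indicates a seasonal period of 3.

3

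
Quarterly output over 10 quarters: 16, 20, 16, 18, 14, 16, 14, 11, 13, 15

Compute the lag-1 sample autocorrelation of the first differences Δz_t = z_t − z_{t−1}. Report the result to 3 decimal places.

First differences Δz: 4, -4, 2, -4, 2, -2, -3, 2, 2
Mean of differences = -0.1111
Numerator Σ(Δz_t−Δz̄)(Δz_{t+1}−Δz̄) = -40.7901
Denominator Σ(Δz_t−Δz̄)² = 76.8889
r_1(Δz) = -40.7901 / 76.8889 = -0.531

-0.531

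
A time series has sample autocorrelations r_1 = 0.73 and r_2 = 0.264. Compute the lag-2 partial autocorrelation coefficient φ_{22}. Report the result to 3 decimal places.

-0.576

φ_{22} = (r_2 − r_1²) / (1 − r_1²)
r_1² = (0.73)² = 0.5329
Numerator = 0.264 − 0.5329 = -0.2689; denominator = 1 − 0.5329 = 0.4671
φ_{22} = -0.2689 / 0.4671 = -0.576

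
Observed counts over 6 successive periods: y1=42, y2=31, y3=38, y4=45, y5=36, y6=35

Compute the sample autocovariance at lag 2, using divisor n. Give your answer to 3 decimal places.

-11.481

Mean ȳ = (42 + 31 + 38 + 45 + 36 + 35)/6 = 37.8333
Σ_{t=1}^{4}(y_t−ȳ)(y_{t+2}−ȳ) = -68.8889
γ_2 = -68.8889 / 6 = -11.481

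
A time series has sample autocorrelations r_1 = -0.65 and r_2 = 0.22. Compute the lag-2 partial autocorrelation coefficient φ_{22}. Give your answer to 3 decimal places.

-0.351

φ_{22} = (r_2 − r_1²) / (1 − r_1²)
r_1² = (-0.65)² = 0.4225
Numerator = 0.22 − 0.4225 = -0.2025; denominator = 1 − 0.4225 = 0.5775
φ_{22} = -0.2025 / 0.5775 = -0.351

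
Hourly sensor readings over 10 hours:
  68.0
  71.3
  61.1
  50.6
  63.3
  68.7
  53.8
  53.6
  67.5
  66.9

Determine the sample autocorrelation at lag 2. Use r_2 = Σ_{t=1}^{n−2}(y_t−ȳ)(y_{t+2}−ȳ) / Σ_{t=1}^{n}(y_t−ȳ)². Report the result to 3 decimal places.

Mean ȳ = (68.0 + 71.3 + 61.1 + 50.6 + 63.3 + 68.7 + 53.8 + 53.6 + 67.5 + 66.9)/10 = 62.4800
Numerator Σ_{t=1}^{8}(y_t−ȳ)(y_{t+2}−ȳ) = -332.5988
Denominator Σ(y_t−ȳ)² = 489.5960
r_2 = -332.5988 / 489.5960 = -0.679

-0.679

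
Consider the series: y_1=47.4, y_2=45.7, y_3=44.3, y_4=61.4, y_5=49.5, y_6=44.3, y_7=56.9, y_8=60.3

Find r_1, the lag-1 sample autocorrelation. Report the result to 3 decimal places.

-0.012

Mean ȳ = (47.4 + 45.7 + 44.3 + 61.4 + 49.5 + 44.3 + 56.9 + 60.3)/8 = 51.2250
Deviations from mean: -3.8250, -5.5250, -6.9250, 10.1750, -1.7250, -6.9250, 5.6750, 9.0750
Σ(y_t−ȳ)(y_{t+1}−ȳ) = (21.1331) + (38.2606) + (-70.4619) + (-17.5519) + (11.9456) + (-39.2994) + (51.5006) = -4.4731
Denominator Σ(y_t−ȳ)² = 362.1350
r_1 = -4.4731 / 362.1350 = -0.012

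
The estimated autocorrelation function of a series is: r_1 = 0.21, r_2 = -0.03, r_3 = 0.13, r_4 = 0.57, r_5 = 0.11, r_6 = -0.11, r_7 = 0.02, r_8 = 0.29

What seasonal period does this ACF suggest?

4

The largest autocorrelation is r_4 = 0.57, with a weaker echo at lag 8 (0.29); the remaining lags stay at or below 0.21.
The dominant spike at lag 4 indicates a seasonal period of 4.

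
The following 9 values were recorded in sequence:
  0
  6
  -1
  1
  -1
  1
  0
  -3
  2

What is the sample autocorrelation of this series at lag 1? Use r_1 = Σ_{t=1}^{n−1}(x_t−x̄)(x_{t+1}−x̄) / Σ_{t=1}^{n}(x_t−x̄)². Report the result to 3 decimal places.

Mean x̄ = (0 + 6 − 1 + 1 − 1 + 1 + 0 − 3 + 2)/9 = 0.5556
Numerator Σ_{t=1}^{8}(x_t−x̄)(x_{t+1}−x̄) = -16.9753
Denominator Σ(x_t−x̄)² = 50.2222
r_1 = -16.9753 / 50.2222 = -0.338

-0.338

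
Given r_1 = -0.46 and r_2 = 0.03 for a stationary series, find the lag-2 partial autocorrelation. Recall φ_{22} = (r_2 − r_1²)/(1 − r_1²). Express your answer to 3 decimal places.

-0.230

φ_{22} = (r_2 − r_1²) / (1 − r_1²)
r_1² = (-0.46)² = 0.2116
Numerator = 0.03 − 0.2116 = -0.1816; denominator = 1 − 0.2116 = 0.7884
φ_{22} = -0.1816 / 0.7884 = -0.230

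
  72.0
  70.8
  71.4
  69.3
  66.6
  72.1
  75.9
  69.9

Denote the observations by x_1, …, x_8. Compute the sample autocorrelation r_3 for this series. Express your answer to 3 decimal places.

Mean x̄ = (72.0 + 70.8 + 71.4 + 69.3 + 66.6 + 72.1 + 75.9 + 69.9)/8 = 71.0000
Σ(x_t−x̄)(x_{t+3}−x̄) = (-1.7000) + (0.8800) + (0.4400) + (-8.3300) + (4.8400) = -3.8700
Denominator Σ(x_t−x̄)² = 49.8800
r_3 = -3.8700 / 49.8800 = -0.078

-0.078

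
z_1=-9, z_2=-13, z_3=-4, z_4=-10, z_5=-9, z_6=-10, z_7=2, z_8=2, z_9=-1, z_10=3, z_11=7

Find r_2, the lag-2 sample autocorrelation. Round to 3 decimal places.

Mean z̄ = (-9 − 13 − 4 − 10 − 9 − 10 + 2 + 2 − 1 + 3 + 7)/11 = -3.8182
Numerator Σ_{t=1}^{9}(z_t−z̄)(z_{t+2}−z̄) = 117.2975
Denominator Σ(z_t−z̄)² = 453.6364
r_2 = 117.2975 / 453.6364 = 0.259

0.259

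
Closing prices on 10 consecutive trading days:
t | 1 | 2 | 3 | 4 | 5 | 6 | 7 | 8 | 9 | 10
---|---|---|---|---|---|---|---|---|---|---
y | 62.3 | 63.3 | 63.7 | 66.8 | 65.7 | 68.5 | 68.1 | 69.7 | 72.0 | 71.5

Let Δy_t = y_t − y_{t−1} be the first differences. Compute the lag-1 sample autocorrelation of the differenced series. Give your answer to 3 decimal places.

First differences Δy: 1.0, 0.4, 3.1, -1.1, 2.8, -0.4, 1.6, 2.3, -0.5
Mean of differences = 1.0222
Numerator Σ(Δy_t−Δȳ)(Δy_{t+1}−Δȳ) = -14.0183
Denominator Σ(Δy_t−Δȳ)² = 18.6756
r_1(Δy) = -14.0183 / 18.6756 = -0.751

-0.751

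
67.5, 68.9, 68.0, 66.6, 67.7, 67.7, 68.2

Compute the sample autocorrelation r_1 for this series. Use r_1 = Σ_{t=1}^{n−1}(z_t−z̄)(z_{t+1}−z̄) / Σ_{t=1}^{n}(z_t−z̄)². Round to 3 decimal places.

-0.088

Mean z̄ = (67.5 + 68.9 + 68.0 + 66.6 + 67.7 + 67.7 + 68.2)/7 = 67.8000
Numerator Σ_{t=1}^{6}(z_t−z̄)(z_{t+1}−z̄) = -0.2600
Denominator Σ(z_t−z̄)² = 2.9600
r_1 = -0.2600 / 2.9600 = -0.088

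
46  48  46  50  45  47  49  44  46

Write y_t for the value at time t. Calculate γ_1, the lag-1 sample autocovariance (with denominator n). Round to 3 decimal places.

Mean ȳ = (46 + 48 + 46 + 50 + 45 + 47 + 49 + 44 + 46)/9 = 46.7778
Σ_{t=1}^{8}(y_t−ȳ)(y_{t+1}−ȳ) = -14.0494
γ_1 = -14.0494 / 9 = -1.561

-1.561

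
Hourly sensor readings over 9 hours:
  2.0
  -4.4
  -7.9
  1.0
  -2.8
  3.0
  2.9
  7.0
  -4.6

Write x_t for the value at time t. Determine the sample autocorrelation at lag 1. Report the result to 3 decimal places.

0.016

Mean x̄ = (2.0 − 4.4 − 7.9 + 1.0 − 2.8 + 3.0 + 2.9 + 7.0 − 4.6)/9 = -0.4222
Numerator Σ_{t=1}^{8}(x_t−x̄)(x_{t+1}−x̄) = 2.9751
Denominator Σ(x_t−x̄)² = 180.5756
r_1 = 2.9751 / 180.5756 = 0.016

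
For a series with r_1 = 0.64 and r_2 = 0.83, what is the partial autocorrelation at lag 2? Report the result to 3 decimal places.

φ_{22} = (r_2 − r_1²) / (1 − r_1²)
r_1² = (0.64)² = 0.4096
Numerator = 0.83 − 0.4096 = 0.4204; denominator = 1 − 0.4096 = 0.5904
φ_{22} = 0.4204 / 0.5904 = 0.712

0.712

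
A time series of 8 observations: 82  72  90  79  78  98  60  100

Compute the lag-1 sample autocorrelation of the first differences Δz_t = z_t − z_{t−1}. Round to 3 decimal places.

First differences Δz: -10, 18, -11, -1, 20, -38, 40
Mean of differences = 2.5714
Numerator Σ(Δz_t−Δz̄)(Δz_{t+1}−Δz̄) = -2642.7551
Denominator Σ(Δz_t−Δz̄)² = 3943.7143
r_1(Δz) = -2642.7551 / 3943.7143 = -0.670

-0.670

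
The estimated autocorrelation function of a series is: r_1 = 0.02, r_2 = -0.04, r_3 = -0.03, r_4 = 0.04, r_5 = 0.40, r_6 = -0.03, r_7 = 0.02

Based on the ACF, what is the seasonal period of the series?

The largest autocorrelation is r_5 = 0.40; the remaining lags stay at or below 0.04.
The dominant spike at lag 5 indicates a seasonal period of 5.

5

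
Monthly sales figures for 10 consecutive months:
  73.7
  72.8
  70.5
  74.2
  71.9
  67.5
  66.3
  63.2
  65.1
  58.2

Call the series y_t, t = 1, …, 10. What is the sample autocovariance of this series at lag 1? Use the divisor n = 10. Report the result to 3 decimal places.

12.577

Mean ȳ = (73.7 + 72.8 + 70.5 + 74.2 + 71.9 + 67.5 + 66.3 + 63.2 + 65.1 + 58.2)/10 = 68.3400
Σ_{t=1}^{9}(y_t−ȳ)(y_{t+1}−ȳ) = 125.7744
γ_1 = 125.7744 / 10 = 12.577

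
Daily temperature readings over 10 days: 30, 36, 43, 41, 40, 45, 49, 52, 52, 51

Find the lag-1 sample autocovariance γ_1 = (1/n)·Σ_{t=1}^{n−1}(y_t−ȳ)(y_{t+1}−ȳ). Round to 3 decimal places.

Mean ȳ = (30 + 36 + 43 + 41 + 40 + 45 + 49 + 52 + 52 + 51)/10 = 43.9000
Σ_{t=1}^{9}(y_t−ȳ)(y_{t+1}−ȳ) = 296.5900
γ_1 = 296.5900 / 10 = 29.659

29.659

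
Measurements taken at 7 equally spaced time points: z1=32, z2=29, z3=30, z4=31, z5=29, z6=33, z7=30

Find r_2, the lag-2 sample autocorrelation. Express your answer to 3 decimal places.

0.098

Mean z̄ = (32 + 29 + 30 + 31 + 29 + 33 + 30)/7 = 30.5714
Numerator Σ_{t=1}^{5}(z_t−z̄)(z_{t+2}−z̄) = 1.3469
Denominator Σ(z_t−z̄)² = 13.7143
r_2 = 1.3469 / 13.7143 = 0.098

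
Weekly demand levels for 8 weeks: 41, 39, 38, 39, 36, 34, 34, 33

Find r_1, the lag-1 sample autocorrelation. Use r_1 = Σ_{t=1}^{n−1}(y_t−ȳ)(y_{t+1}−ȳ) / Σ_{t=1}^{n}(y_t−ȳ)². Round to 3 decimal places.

Mean ȳ = (41 + 39 + 38 + 39 + 36 + 34 + 34 + 33)/8 = 36.7500
Deviations from mean: 4.2500, 2.2500, 1.2500, 2.2500, -0.7500, -2.7500, -2.7500, -3.7500
Σ(y_t−ȳ)(y_{t+1}−ȳ) = (9.5625) + (2.8125) + (2.8125) + (-1.6875) + (2.0625) + (7.5625) + (10.3125) = 33.4375
Denominator Σ(y_t−ȳ)² = 59.5000
r_1 = 33.4375 / 59.5000 = 0.562

0.562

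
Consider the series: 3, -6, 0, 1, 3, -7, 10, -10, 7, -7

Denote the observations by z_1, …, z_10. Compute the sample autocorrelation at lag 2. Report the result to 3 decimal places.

0.563

Mean z̄ = (3 − 6 + 0 + 1 + 3 − 7 + 10 − 10 + 7 − 7)/10 = -0.6000
Numerator Σ_{t=1}^{8}(z_t−z̄)(z_{t+2}−z̄) = 224.4800
Denominator Σ(z_t−z̄)² = 398.4000
r_2 = 224.4800 / 398.4000 = 0.563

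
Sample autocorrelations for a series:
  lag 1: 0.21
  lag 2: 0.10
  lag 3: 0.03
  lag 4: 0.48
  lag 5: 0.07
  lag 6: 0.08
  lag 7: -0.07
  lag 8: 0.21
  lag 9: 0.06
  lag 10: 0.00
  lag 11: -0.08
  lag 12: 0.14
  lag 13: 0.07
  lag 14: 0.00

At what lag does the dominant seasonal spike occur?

4

The largest autocorrelation is r_4 = 0.48; the remaining lags stay at or below 0.21. The elevated value at lag 1 (0.21), dropping to 0.10 at lag 2, reflects decaying short-term dependence rather than seasonality.
The dominant spike at lag 4 indicates a seasonal period of 4.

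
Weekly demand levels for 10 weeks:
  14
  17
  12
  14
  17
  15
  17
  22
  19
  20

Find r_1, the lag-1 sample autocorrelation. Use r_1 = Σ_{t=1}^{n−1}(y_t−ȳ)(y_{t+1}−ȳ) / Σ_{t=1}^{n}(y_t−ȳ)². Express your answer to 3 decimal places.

Mean ȳ = (14 + 17 + 12 + 14 + 17 + 15 + 17 + 22 + 19 + 20)/10 = 16.7000
Numerator Σ_{t=1}^{9}(y_t−ȳ)(y_{t+1}−ȳ) = 30.0100
Denominator Σ(y_t−ȳ)² = 84.1000
r_1 = 30.0100 / 84.1000 = 0.357

0.357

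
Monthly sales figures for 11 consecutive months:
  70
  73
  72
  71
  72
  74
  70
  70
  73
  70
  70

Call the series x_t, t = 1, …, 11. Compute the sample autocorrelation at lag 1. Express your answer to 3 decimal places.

-0.191

Mean x̄ = (70 + 73 + 72 + 71 + 72 + 74 + 70 + 70 + 73 + 70 + 70)/11 = 71.3636
Numerator Σ_{t=1}^{10}(x_t−x̄)(x_{t+1}−x̄) = -4.3140
Denominator Σ(x_t−x̄)² = 22.5455
r_1 = -4.3140 / 22.5455 = -0.191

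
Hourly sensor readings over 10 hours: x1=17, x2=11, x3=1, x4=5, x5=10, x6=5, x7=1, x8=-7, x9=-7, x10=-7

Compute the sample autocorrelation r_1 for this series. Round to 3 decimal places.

0.537

Mean x̄ = (17 + 11 + 1 + 5 + 10 + 5 + 1 − 7 − 7 − 7)/10 = 2.9000
Numerator Σ_{t=1}^{9}(x_t−x̄)(x_{t+1}−x̄) = 335.4900
Denominator Σ(x_t−x̄)² = 624.9000
r_1 = 335.4900 / 624.9000 = 0.537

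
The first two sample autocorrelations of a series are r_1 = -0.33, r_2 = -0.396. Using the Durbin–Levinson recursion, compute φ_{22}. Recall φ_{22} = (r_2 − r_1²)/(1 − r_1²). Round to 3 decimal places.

-0.567

φ_{22} = (r_2 − r_1²) / (1 − r_1²)
r_1² = (-0.33)² = 0.1089
Numerator = -0.396 − 0.1089 = -0.5049; denominator = 1 − 0.1089 = 0.8911
φ_{22} = -0.5049 / 0.8911 = -0.567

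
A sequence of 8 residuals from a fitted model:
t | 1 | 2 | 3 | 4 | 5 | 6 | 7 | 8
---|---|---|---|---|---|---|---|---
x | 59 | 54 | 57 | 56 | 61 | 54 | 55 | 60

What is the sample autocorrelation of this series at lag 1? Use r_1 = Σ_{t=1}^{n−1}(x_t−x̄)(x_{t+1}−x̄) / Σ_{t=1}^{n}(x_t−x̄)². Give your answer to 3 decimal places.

-0.423

Mean x̄ = (59 + 54 + 57 + 56 + 61 + 54 + 55 + 60)/8 = 57.0000
Deviations from mean: 2.0000, -3.0000, 0.0000, -1.0000, 4.0000, -3.0000, -2.0000, 3.0000
Numerator Σ_{t=1}^{7}(x_t−x̄)(x_{t+1}−x̄) = -22.0000
Denominator Σ(x_t−x̄)² = 52.0000
r_1 = -22.0000 / 52.0000 = -0.423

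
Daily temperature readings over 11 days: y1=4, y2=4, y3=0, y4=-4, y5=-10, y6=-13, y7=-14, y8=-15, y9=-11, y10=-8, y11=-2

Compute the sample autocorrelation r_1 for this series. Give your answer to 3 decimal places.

0.733

Mean ȳ = (4 + 4 + 0 − 4 − 10 − 13 − 14 − 15 − 11 − 8 − 2)/11 = -6.2727
Numerator Σ_{t=1}^{10}(y_t−ȳ)(y_{t+1}−ȳ) = 362.2893
Denominator Σ(y_t−ȳ)² = 494.1818
r_1 = 362.2893 / 494.1818 = 0.733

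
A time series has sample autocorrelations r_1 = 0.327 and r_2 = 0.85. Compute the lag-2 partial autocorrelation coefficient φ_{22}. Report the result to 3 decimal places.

0.832

φ_{22} = (r_2 − r_1²) / (1 − r_1²)
r_1² = (0.327)² = 0.106929
Numerator = 0.85 − 0.1069 = 0.7431; denominator = 1 − 0.1069 = 0.8931
φ_{22} = 0.7431 / 0.8931 = 0.832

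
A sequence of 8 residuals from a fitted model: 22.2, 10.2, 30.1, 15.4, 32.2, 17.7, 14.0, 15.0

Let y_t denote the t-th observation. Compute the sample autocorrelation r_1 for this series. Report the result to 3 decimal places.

-0.474

Mean ȳ = (22.2 + 10.2 + 30.1 + 15.4 + 32.2 + 17.7 + 14.0 + 15.0)/8 = 19.6000
Deviations from mean: 2.6000, -9.4000, 10.5000, -4.2000, 12.6000, -1.9000, -5.6000, -4.6000
Σ(y_t−ȳ)(y_{t+1}−ȳ) = (-24.4400) + (-98.7000) + (-44.1000) + (-52.9200) + (-23.9400) + (10.6400) + (25.7600) = -207.7000
Denominator Σ(y_t−ȳ)² = 437.9000
r_1 = -207.7000 / 437.9000 = -0.474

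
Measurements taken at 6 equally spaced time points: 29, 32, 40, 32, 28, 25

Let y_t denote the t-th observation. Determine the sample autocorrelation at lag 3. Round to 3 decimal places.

-0.447

Mean ȳ = (29 + 32 + 40 + 32 + 28 + 25)/6 = 31.0000
Deviations from mean: -2.0000, 1.0000, 9.0000, 1.0000, -3.0000, -6.0000
Σ(y_t−ȳ)(y_{t+3}−ȳ) = (-2.0000) + (-3.0000) + (-54.0000) = -59.0000
Denominator Σ(y_t−ȳ)² = 132.0000
r_3 = -59.0000 / 132.0000 = -0.447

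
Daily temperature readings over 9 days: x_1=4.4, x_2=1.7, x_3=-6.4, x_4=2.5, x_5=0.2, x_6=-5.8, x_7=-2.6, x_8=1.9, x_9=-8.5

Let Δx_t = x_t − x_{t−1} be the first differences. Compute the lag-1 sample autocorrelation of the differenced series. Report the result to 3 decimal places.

-0.356

First differences Δx: -2.7, -8.1, 8.9, -2.3, -6.0, 3.2, 4.5, -10.4
Mean of differences = -1.6125
Numerator Σ(Δx_t−Δx̄)(Δx_{t+1}−Δx̄) = -110.7677
Denominator Σ(Δx_t−Δx̄)² = 311.2488
r_1(Δx) = -110.7677 / 311.2488 = -0.356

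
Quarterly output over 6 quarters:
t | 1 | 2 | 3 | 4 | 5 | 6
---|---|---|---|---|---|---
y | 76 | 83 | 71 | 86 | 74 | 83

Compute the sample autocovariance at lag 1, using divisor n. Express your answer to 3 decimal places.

-25.894

Mean ȳ = (76 + 83 + 71 + 86 + 74 + 83)/6 = 78.8333
Deviations: -2.8333, 4.1667, -7.8333, 7.1667, -4.8333, 4.1667
Σ_{t=1}^{5}(y_t−ȳ)(y_{t+1}−ȳ) = -155.3611
γ_1 = -155.3611 / 6 = -25.894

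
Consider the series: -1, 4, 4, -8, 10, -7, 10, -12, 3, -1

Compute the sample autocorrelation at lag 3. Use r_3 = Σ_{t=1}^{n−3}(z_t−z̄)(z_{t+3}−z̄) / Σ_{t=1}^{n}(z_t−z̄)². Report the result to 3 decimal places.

-0.425

Mean z̄ = (-1 + 4 + 4 − 8 + 10 − 7 + 10 − 12 + 3 − 1)/10 = 0.2000
Σ(z_t−z̄)(z_{t+3}−z̄) = (9.8400) + (37.2400) + (-27.3600) + (-80.3600) + (-119.5600) + (-20.1600) + (-11.7600) = -212.1200
Denominator Σ(z_t−z̄)² = 499.6000
r_3 = -212.1200 / 499.6000 = -0.425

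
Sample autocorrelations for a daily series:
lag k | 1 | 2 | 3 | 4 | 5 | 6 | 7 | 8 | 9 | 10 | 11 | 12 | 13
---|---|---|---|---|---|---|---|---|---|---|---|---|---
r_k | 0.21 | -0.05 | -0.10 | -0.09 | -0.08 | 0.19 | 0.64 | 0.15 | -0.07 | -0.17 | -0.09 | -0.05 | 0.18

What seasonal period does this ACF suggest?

7

The largest autocorrelation is r_7 = 0.64; the remaining lags stay at or below 0.21.
The dominant spike at lag 7 indicates a seasonal period of 7.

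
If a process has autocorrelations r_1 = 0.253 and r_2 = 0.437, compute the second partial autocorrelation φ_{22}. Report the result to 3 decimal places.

φ_{22} = (r_2 − r_1²) / (1 − r_1²)
r_1² = (0.253)² = 0.064009
Numerator = 0.437 − 0.0640 = 0.3730; denominator = 1 − 0.0640 = 0.9360
φ_{22} = 0.3730 / 0.9360 = 0.398

0.398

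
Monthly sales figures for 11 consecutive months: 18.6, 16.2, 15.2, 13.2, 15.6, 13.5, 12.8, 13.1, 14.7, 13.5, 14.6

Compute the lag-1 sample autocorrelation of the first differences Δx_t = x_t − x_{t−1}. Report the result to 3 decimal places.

First differences Δx: -2.4, -1.0, -2.0, 2.4, -2.1, -0.7, 0.3, 1.6, -1.2, 1.1
Mean of differences = -0.4000
Numerator Σ(Δx_t−Δx̄)(Δx_{t+1}−Δx̄) = -8.1800
Denominator Σ(Δx_t−Δx̄)² = 25.1200
r_1(Δx) = -8.1800 / 25.1200 = -0.326

-0.326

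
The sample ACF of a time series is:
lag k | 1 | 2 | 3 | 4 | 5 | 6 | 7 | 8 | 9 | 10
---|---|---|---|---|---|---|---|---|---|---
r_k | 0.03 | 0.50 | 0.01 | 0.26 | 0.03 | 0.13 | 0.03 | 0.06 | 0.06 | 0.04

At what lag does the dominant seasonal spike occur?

The largest autocorrelation is r_2 = 0.50, with a weaker echo at lag 4 (0.26); the remaining lags stay at or below 0.13.
The dominant spike at lag 2 indicates a seasonal period of 2.

2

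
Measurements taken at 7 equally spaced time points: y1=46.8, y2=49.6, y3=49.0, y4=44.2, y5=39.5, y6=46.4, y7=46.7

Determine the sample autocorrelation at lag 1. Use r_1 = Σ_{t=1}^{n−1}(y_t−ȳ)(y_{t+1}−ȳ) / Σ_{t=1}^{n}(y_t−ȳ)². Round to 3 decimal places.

Mean ȳ = (46.8 + 49.6 + 49.0 + 44.2 + 39.5 + 46.4 + 46.7)/7 = 46.0286
Deviations from mean: 0.7714, 3.5714, 2.9714, -1.8286, -6.5286, 0.3714, 0.6714
Numerator Σ_{t=1}^{6}(y_t−ȳ)(y_{t+1}−ȳ) = 17.6963
Denominator Σ(y_t−ȳ)² = 68.7343
r_1 = 17.6963 / 68.7343 = 0.257

0.257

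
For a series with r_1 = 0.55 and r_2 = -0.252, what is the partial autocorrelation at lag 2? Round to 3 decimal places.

-0.795

φ_{22} = (r_2 − r_1²) / (1 − r_1²)
r_1² = (0.55)² = 0.3025
Numerator = -0.252 − 0.3025 = -0.5545; denominator = 1 − 0.3025 = 0.6975
φ_{22} = -0.5545 / 0.6975 = -0.795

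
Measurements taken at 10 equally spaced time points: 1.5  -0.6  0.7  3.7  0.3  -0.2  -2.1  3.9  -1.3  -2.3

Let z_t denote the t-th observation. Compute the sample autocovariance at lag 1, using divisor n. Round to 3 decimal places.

-0.924

Mean z̄ = (1.5 − 0.6 + 0.7 + 3.7 + 0.3 − 0.2 − 2.1 + 3.9 − 1.3 − 2.3)/10 = 0.3600
Σ_{t=1}^{9}(z_t−z̄)(z_{t+1}−z̄) = -9.2436
γ_1 = -9.2436 / 10 = -0.924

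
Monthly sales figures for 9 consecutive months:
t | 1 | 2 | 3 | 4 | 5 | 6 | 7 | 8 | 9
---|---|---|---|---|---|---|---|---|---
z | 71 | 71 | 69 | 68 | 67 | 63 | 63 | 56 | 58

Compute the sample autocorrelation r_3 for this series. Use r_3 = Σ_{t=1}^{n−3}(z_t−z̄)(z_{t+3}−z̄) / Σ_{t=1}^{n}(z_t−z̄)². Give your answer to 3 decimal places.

Mean z̄ = (71 + 71 + 69 + 68 + 67 + 63 + 63 + 56 + 58)/9 = 65.1111
Σ(z_t−z̄)(z_{t+3}−z̄) = (17.0123) + (11.1235) + (-8.2099) + (-6.0988) + (-17.2099) + (15.0123) = 11.6296
Denominator Σ(z_t−z̄)² = 238.8889
r_3 = 11.6296 / 238.8889 = 0.049

0.049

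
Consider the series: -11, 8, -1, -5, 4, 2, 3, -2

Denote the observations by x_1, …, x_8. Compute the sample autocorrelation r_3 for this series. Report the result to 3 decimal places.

Mean x̄ = (-11 + 8 − 1 − 5 + 4 + 2 + 3 − 2)/8 = -0.2500
Deviations from mean: -10.7500, 8.2500, -0.7500, -4.7500, 4.2500, 2.2500, 3.2500, -1.7500
Σ(x_t−x̄)(x_{t+3}−x̄) = (51.0625) + (35.0625) + (-1.6875) + (-15.4375) + (-7.4375) = 61.5625
Denominator Σ(x_t−x̄)² = 243.5000
r_3 = 61.5625 / 243.5000 = 0.253

0.253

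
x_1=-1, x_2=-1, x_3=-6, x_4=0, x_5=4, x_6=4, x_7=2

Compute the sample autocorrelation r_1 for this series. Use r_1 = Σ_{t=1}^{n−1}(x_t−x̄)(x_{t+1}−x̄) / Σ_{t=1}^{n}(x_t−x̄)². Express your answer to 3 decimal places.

Mean x̄ = (-1 − 1 − 6 + 0 + 4 + 4 + 2)/7 = 0.2857
Deviations from mean: -1.2857, -1.2857, -6.2857, -0.2857, 3.7143, 3.7143, 1.7143
Σ(x_t−x̄)(x_{t+1}−x̄) = (1.6531) + (8.0816) + (1.7959) + (-1.0612) + (13.7959) + (6.3673) = 30.6327
Denominator Σ(x_t−x̄)² = 73.4286
r_1 = 30.6327 / 73.4286 = 0.417

0.417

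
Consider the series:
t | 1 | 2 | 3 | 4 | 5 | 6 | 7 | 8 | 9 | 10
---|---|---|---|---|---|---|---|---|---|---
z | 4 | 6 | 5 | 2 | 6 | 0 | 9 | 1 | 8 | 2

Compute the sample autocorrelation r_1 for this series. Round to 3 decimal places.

-0.835

Mean z̄ = (4 + 6 + 5 + 2 + 6 + 0 + 9 + 1 + 8 + 2)/10 = 4.3000
Numerator Σ_{t=1}^{9}(z_t−z̄)(z_{t+1}−z̄) = -68.5900
Denominator Σ(z_t−z̄)² = 82.1000
r_1 = -68.5900 / 82.1000 = -0.835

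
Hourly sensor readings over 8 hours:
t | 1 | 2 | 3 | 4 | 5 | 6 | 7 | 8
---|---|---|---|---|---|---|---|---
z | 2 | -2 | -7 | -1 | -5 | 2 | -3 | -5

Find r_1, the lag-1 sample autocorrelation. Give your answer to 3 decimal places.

Mean z̄ = (2 − 2 − 7 − 1 − 5 + 2 − 3 − 5)/8 = -2.3750
Numerator Σ_{t=1}^{7}(z_t−z̄)(z_{t+1}−z̄) = -22.6406
Denominator Σ(z_t−z̄)² = 75.8750
r_1 = -22.6406 / 75.8750 = -0.298

-0.298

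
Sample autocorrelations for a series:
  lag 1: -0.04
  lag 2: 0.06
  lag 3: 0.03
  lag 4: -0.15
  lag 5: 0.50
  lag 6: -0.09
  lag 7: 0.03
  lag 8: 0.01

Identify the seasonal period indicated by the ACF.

The largest autocorrelation is r_5 = 0.50; the remaining lags stay at or below 0.06.
The dominant spike at lag 5 indicates a seasonal period of 5.

5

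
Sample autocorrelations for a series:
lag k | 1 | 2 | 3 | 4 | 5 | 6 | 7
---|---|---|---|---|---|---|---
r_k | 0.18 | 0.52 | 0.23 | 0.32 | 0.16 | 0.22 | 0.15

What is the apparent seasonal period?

2

The largest autocorrelation is r_2 = 0.52, with a weaker echo at lag 4 (0.32); the remaining lags stay at or below 0.23.
The dominant spike at lag 2 indicates a seasonal period of 2.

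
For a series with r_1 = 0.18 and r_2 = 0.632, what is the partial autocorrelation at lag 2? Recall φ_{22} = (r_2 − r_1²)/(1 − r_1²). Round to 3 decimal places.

φ_{22} = (r_2 − r_1²) / (1 − r_1²)
r_1² = (0.18)² = 0.0324
Numerator = 0.632 − 0.0324 = 0.5996; denominator = 1 − 0.0324 = 0.9676
φ_{22} = 0.5996 / 0.9676 = 0.620

0.620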